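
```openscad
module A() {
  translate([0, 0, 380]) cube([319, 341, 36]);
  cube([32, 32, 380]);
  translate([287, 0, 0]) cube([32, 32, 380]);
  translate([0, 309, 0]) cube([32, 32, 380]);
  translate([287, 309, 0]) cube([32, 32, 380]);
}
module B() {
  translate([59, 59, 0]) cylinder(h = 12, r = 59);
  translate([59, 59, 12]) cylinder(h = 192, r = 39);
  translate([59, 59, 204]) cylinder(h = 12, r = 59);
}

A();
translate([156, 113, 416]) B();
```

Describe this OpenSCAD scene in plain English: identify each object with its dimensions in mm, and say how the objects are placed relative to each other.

A is a four-legged stool. The seat is a 319×341×36 mm slab whose top surface is at z = 416 mm; four square legs, each 32×32 mm in cross-section, run from the floor (z = 0) to the underside of the seat, each flush with a corner of the seat.

B is a spool: two coaxial disc flanges of radius 59 mm and thickness 12 mm, joined by a core cylinder of radius 39 mm and height 192 mm. The lower flange rests on z = 0 and the three cylinders share a vertical axis.

The spool is on top of the stool.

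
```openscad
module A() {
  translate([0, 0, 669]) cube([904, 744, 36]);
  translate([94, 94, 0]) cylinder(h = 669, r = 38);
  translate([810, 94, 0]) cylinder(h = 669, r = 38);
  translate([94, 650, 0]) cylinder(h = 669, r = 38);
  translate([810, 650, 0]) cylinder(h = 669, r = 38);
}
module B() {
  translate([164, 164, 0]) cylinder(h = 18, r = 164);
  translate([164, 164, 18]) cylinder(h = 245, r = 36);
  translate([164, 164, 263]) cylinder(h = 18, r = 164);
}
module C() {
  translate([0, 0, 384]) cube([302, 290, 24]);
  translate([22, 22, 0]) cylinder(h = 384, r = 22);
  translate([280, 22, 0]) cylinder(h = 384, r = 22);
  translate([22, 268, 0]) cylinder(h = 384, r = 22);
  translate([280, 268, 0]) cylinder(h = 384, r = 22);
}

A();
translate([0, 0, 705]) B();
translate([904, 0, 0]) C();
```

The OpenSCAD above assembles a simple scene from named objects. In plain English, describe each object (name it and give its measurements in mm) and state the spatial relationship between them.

A is a table: top 904 mm (x) × 744 mm (y), 36 mm thick, upper face at z = 705 mm, on four round legs of 76 mm diameter, each leg's bounding box inset 56 mm from the nearest pair of top edges, running from z = 0 to the bottom of the top.

B is a spool: two coaxial disc flanges of radius 164 mm and thickness 18 mm, joined by a core cylinder of radius 36 mm and height 245 mm. The lower flange rests on z = 0 and the three cylinders share a vertical axis.

C is a four-legged stool. The seat is a 302×290×24 mm slab whose top surface is at z = 408 mm; four round legs, each 44 mm in diameter, run from the floor (z = 0) to the underside of the seat, each leg's axis is inset half a diameter from the nearest pair of seat edges (so the leg's bounding box is flush with the corner).

The spool is on top of the table. The stool is against the table's +x side, with their −y faces flush.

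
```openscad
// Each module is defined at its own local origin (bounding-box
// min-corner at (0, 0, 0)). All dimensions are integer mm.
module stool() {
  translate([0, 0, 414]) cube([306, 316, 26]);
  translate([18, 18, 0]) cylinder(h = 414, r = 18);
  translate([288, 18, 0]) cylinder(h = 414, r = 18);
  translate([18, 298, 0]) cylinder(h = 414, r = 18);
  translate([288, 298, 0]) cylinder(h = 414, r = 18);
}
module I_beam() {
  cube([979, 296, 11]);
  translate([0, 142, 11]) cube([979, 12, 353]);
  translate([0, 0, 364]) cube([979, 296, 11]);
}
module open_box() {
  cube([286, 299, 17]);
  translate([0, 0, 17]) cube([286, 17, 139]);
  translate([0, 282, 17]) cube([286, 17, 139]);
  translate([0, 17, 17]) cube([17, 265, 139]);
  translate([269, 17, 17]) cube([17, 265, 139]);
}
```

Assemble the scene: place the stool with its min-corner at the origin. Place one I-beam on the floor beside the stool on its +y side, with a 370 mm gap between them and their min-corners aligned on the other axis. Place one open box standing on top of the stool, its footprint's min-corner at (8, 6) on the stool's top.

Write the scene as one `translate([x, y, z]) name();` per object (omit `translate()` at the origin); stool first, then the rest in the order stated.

stool();
translate([0, 686, 0]) I_beam();
translate([8, 6, 440]) open_box();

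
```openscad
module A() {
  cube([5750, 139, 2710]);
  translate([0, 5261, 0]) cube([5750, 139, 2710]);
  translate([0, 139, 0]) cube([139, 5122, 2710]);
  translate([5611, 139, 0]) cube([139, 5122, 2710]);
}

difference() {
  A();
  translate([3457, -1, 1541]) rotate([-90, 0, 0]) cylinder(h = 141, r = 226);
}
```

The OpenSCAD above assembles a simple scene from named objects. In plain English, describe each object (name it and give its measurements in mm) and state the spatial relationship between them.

A is a box-shaped house frame (walls only): outside footprint 5750×5400 mm, wall height 2710 mm, wall thickness 139 mm. The two y-facing walls run the full x-width; the two x-facing walls fit between the inner faces of the y-facing walls.

The house frame has a circular hole of radius 226 mm through its front wall, centred at (x = 3457, z = 1541).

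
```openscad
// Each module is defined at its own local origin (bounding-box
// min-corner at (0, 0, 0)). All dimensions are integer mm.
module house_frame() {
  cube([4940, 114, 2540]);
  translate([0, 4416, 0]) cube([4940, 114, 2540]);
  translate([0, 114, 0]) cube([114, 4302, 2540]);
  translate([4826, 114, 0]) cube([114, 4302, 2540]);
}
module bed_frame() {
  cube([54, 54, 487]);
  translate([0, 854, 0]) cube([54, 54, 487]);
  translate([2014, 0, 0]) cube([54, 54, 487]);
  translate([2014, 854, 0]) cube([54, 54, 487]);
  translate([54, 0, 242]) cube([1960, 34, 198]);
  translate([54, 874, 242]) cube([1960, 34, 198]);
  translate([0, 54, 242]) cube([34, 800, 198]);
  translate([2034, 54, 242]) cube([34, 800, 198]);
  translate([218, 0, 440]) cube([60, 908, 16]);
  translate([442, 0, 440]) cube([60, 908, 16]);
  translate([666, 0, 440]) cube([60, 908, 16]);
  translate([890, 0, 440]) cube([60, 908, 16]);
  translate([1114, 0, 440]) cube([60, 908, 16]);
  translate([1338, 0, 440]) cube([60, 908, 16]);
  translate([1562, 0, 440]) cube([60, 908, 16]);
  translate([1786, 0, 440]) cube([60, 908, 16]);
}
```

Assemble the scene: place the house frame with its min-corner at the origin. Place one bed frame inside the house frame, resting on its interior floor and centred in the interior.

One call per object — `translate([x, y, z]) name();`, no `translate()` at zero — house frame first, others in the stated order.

house_frame();
translate([1436, 1811, 0]) bed_frame();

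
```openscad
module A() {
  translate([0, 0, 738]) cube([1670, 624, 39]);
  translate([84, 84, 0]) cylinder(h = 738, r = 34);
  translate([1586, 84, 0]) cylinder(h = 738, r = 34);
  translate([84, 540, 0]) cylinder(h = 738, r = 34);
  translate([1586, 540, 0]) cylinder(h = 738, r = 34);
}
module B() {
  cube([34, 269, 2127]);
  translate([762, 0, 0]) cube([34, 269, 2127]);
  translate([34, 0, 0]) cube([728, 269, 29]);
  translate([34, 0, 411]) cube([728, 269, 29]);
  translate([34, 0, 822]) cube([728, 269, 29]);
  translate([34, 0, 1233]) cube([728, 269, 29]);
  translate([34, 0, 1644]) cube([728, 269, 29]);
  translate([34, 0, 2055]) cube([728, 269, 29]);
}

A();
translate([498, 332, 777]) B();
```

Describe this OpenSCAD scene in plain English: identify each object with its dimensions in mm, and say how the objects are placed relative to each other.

A is a table with a 1670×624 mm rectangular top, 39 mm thick, top surface at z = 777 mm, supported by four round legs of 68 mm diameter, each leg's bounding box inset 50 mm from the nearest pair of top edges, running from the floor.

B is an open bookshelf. Two side panels, each 34 mm thick, 269 mm deep and 2127 mm tall, stand 796 mm apart (outside-to-outside). Between them sit 6 shelves, each 29 mm thick and 269 mm deep, spanning the full gap between the sides. The bottom shelf rests on the floor (its underside at z = 0) and the clear gap between one shelf's top and the next shelf's underside is 382 mm.

The bookshelf is on top of the table.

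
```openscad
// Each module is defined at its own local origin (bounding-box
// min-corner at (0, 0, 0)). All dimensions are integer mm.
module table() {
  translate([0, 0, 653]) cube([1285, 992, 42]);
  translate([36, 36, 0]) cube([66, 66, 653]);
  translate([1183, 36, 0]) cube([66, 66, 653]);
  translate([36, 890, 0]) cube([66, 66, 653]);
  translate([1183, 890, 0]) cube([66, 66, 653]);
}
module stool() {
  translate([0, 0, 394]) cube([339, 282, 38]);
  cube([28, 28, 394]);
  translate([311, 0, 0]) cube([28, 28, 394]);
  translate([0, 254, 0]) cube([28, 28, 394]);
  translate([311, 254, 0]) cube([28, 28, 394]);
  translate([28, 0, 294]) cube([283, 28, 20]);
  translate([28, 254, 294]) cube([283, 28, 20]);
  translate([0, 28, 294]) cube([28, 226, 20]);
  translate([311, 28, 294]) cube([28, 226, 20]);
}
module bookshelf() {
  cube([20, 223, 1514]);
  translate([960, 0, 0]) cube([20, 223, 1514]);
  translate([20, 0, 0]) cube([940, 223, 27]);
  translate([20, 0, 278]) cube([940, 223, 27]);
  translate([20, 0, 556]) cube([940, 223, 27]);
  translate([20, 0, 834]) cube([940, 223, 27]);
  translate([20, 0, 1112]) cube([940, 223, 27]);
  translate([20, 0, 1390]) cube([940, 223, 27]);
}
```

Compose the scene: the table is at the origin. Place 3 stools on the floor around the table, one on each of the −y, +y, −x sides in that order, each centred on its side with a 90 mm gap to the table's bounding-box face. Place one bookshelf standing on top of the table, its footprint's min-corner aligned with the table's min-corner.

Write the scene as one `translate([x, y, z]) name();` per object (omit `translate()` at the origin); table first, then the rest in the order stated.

table();
translate([473, -372, 0]) stool();
translate([473, 1082, 0]) stool();
translate([-429, 355, 0]) stool();
translate([0, 0, 695]) bookshelf();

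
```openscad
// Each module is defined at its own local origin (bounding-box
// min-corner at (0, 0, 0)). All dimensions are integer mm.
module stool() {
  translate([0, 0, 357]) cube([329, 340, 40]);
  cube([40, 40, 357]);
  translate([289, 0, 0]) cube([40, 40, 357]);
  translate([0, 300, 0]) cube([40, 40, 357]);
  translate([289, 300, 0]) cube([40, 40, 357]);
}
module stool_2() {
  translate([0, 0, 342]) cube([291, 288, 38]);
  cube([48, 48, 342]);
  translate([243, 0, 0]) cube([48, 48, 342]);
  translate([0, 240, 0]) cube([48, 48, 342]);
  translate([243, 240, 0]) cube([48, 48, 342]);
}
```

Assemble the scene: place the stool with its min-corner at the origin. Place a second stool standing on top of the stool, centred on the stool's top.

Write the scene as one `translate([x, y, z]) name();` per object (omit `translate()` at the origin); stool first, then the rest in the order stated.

stool();
translate([19, 26, 397]) stool_2();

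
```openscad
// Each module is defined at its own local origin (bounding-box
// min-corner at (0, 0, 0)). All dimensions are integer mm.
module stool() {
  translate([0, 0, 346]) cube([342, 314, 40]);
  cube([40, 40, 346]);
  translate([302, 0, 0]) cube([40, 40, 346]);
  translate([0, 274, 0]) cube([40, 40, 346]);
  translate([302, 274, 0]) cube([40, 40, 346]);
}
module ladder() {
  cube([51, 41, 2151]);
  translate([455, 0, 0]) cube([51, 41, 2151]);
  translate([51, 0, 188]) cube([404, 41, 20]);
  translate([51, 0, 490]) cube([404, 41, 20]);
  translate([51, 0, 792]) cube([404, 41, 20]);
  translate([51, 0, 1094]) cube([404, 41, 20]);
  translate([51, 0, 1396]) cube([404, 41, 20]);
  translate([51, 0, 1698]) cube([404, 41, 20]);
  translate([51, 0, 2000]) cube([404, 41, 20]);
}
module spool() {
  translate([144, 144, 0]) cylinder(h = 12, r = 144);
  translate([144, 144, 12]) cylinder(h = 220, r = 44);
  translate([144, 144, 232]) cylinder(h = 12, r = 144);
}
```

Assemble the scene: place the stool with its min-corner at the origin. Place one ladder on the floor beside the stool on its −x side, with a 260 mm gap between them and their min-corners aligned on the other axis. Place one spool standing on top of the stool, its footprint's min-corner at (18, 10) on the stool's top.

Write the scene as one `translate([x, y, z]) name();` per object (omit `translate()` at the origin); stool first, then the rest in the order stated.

stool();
translate([-766, 0, 0]) ladder();
translate([18, 10, 386]) spool();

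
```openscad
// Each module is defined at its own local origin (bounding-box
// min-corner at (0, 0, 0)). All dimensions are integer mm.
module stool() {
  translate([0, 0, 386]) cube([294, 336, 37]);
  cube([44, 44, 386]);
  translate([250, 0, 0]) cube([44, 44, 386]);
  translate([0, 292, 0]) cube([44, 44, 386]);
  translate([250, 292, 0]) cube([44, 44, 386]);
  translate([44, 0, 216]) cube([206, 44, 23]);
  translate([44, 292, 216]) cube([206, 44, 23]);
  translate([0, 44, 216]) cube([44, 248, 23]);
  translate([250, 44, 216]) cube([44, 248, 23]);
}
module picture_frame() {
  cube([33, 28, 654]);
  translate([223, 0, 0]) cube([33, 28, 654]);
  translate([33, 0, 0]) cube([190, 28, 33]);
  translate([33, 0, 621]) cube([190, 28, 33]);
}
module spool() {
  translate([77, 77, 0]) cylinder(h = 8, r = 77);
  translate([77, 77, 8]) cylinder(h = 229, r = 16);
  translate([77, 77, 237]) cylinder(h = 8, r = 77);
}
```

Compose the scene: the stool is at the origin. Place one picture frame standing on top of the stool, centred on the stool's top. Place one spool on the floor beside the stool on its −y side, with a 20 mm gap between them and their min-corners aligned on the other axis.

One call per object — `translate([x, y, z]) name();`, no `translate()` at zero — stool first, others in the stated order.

stool();
translate([19, 154, 423]) picture_frame();
translate([0, -174, 0]) spool();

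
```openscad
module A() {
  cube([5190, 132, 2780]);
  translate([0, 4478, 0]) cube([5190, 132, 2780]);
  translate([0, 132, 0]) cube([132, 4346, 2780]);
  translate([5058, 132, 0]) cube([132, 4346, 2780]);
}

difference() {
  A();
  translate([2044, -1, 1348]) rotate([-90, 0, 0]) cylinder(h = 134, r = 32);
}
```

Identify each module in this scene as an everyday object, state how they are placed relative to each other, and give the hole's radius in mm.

A is a house frame. The house frame has a circular hole through its front wall. The hole's radius is 32 mm.

The subtracted cylinder has r = 32 mm.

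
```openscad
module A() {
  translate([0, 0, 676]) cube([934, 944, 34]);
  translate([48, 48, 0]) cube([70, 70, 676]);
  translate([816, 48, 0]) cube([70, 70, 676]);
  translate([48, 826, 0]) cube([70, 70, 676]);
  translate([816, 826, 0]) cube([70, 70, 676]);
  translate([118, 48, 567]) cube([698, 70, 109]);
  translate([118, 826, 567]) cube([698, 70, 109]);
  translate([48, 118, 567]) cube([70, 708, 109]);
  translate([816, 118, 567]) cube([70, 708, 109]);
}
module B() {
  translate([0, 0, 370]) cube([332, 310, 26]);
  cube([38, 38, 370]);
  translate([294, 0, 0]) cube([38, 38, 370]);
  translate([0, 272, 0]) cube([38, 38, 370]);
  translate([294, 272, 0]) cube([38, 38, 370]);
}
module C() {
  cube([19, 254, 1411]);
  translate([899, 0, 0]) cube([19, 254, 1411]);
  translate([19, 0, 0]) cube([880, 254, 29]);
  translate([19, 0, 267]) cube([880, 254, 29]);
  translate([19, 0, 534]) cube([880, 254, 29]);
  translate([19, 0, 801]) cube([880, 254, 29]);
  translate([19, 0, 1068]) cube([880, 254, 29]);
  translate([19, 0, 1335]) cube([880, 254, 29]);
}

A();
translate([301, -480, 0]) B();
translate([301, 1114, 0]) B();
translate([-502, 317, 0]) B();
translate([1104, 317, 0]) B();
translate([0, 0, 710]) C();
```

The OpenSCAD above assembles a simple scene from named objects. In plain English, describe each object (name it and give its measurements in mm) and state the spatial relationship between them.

A is a table with a 934×944 mm rectangular top, 34 mm thick, top surface at z = 710 mm, supported by four 70×70 mm square legs, each inset 48 mm from the nearest pair of top edges, running from the floor. Four apron rails, 70 mm thick and 109 mm tall, run between adjacent legs with their top edges flush with the underside of the top and their outer faces flush with the legs' outer faces.

B is a simple wooden stool: a rectangular seat 332 mm (x) by 310 mm (y), 26 mm thick, top face at z = 396 mm, on four square legs, each 38×38 mm in cross-section. The legs rest on z = 0, each flush with a corner of the seat.

C is a bookshelf 918 mm wide overall, 254 mm deep and 1411 mm tall. The two sides are 19 mm thick vertical panels. 6 horizontal shelves of 29 mm thickness span between the inner faces of the sides; the lowest shelf sits on the floor and shelves are stacked with a clear vertical gap of 238 mm between each pair.

Four stools sit around the table at the −y, +y, −x, +x sides. The bookshelf is on top of the table.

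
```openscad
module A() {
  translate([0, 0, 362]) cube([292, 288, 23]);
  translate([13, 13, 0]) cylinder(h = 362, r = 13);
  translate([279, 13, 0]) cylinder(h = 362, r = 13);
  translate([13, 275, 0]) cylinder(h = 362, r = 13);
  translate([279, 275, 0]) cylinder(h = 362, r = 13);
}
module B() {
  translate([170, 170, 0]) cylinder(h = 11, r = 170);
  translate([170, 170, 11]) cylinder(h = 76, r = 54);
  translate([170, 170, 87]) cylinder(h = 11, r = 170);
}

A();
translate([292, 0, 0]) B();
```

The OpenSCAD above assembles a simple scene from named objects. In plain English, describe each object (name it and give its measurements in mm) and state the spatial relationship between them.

A is a simple wooden stool: a rectangular seat 292 mm (x) by 288 mm (y), 23 mm thick, top face at z = 385 mm, on four round legs, each 26 mm in diameter. The legs rest on z = 0, each leg's axis is inset half a diameter from the nearest pair of seat edges (so the leg's bounding box is flush with the corner).

B is a spool: two coaxial disc flanges of radius 170 mm and thickness 11 mm, joined by a core cylinder of radius 54 mm and height 76 mm. The lower flange rests on z = 0 and the three cylinders share a vertical axis.

The spool is against the stool's +x side, with their −y faces flush.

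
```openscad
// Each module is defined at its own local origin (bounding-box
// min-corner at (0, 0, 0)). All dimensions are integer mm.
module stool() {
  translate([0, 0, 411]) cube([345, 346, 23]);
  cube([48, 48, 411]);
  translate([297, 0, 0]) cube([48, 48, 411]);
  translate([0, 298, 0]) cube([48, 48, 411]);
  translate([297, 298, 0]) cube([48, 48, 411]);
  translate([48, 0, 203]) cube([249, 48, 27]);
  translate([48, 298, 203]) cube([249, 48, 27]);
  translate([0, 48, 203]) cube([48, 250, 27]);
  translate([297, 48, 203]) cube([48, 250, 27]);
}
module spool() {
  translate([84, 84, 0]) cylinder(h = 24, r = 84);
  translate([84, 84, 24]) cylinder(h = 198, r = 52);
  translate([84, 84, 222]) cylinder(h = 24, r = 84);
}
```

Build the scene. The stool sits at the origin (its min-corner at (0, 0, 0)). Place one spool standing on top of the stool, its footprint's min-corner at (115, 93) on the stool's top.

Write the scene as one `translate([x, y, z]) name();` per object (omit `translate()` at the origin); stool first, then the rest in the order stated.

stool();
translate([115, 93, 434]) spool();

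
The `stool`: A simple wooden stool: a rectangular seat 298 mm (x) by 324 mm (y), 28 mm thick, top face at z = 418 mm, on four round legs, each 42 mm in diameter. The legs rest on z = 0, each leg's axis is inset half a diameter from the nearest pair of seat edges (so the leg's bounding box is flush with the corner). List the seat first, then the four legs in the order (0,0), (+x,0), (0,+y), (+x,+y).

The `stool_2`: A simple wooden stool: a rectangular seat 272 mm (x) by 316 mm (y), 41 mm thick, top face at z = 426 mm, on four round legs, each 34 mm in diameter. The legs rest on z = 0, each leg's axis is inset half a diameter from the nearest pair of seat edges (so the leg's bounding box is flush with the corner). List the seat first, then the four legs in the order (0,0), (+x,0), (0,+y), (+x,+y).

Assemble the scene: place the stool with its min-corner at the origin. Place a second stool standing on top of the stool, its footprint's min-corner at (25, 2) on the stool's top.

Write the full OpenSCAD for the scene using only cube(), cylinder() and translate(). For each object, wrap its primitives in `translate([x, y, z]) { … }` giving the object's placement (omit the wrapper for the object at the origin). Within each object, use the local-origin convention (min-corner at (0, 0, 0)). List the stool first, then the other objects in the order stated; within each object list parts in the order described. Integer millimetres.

translate([0, 0, 390]) cube([298, 324, 28]);
translate([21, 21, 0]) cylinder(h = 390, r = 21);
translate([277, 21, 0]) cylinder(h = 390, r = 21);
translate([21, 303, 0]) cylinder(h = 390, r = 21);
translate([277, 303, 0]) cylinder(h = 390, r = 21);
translate([25, 2, 418]) {
  translate([0, 0, 385]) cube([272, 316, 41]);
  translate([17, 17, 0]) cylinder(h = 385, r = 17);
  translate([255, 17, 0]) cylinder(h = 385, r = 17);
  translate([17, 299, 0]) cylinder(h = 385, r = 17);
  translate([255, 299, 0]) cylinder(h = 385, r = 17);
}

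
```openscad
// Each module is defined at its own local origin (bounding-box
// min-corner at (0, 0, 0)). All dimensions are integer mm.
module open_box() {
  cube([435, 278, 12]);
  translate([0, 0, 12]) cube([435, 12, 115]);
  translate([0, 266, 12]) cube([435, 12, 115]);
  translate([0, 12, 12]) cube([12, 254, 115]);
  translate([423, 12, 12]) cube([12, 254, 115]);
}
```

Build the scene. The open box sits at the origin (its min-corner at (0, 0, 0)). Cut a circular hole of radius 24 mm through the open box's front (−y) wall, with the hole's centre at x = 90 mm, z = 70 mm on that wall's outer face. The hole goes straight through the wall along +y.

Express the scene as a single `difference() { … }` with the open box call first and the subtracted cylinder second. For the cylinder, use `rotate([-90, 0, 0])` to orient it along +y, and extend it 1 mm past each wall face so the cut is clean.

difference() {
  open_box();
  translate([90, -1, 70]) rotate([-90, 0, 0]) cylinder(h = 14, r = 24);
}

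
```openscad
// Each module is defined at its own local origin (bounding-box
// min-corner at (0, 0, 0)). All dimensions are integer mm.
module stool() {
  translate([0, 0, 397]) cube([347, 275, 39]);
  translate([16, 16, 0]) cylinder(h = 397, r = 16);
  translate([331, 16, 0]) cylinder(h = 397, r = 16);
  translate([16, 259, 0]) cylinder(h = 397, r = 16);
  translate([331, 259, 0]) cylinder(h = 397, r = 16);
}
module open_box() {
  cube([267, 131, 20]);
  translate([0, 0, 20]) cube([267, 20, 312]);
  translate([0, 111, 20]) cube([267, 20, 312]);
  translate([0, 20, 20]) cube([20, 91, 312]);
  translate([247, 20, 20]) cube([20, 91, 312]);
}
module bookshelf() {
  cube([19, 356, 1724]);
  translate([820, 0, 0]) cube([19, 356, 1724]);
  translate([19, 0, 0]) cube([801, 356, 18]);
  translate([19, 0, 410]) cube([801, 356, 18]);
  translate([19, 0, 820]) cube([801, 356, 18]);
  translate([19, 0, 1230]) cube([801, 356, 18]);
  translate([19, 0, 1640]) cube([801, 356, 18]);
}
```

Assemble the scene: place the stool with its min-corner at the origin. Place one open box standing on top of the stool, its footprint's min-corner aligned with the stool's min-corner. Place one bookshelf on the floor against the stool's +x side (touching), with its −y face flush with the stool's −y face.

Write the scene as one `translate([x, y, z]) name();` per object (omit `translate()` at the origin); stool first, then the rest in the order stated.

stool();
translate([0, 0, 436]) open_box();
translate([347, 0, 0]) bookshelf();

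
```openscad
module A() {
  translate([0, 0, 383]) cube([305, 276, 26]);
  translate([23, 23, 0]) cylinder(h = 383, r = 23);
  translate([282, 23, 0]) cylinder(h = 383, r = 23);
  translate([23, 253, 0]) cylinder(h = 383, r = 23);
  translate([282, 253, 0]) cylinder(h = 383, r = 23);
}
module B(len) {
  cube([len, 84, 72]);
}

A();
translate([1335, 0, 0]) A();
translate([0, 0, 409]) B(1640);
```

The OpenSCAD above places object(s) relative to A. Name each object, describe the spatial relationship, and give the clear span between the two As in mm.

A is a stool. B is a beam. A beam spans the tops of two stools. The clear span between the two stools is 1030 mm.

Second stool starts at x = 1335; first ends at x = 305; clear span = 1335 − 305 = 1030 mm.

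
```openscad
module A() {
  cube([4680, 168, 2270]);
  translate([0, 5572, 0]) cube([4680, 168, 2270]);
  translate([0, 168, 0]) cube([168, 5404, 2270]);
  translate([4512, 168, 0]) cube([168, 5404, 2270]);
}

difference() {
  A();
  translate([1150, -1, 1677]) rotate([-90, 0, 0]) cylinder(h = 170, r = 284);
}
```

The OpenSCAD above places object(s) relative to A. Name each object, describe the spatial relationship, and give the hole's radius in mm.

A is a house frame. The house frame has a circular hole through its front wall. The hole's radius is 284 mm.

The subtracted cylinder has r = 284 mm.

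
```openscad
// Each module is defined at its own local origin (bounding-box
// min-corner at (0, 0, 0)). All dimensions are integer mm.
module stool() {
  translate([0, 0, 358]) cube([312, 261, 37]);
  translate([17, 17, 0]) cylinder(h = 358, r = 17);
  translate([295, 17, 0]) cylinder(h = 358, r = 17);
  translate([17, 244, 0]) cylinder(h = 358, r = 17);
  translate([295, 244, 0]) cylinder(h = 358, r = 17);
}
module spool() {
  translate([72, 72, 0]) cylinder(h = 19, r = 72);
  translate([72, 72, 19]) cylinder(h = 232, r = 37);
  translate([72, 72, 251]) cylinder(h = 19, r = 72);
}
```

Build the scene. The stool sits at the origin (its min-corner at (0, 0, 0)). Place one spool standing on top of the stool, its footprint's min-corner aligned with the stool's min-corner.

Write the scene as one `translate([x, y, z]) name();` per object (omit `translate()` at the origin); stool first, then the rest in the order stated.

stool();
translate([0, 0, 395]) spool();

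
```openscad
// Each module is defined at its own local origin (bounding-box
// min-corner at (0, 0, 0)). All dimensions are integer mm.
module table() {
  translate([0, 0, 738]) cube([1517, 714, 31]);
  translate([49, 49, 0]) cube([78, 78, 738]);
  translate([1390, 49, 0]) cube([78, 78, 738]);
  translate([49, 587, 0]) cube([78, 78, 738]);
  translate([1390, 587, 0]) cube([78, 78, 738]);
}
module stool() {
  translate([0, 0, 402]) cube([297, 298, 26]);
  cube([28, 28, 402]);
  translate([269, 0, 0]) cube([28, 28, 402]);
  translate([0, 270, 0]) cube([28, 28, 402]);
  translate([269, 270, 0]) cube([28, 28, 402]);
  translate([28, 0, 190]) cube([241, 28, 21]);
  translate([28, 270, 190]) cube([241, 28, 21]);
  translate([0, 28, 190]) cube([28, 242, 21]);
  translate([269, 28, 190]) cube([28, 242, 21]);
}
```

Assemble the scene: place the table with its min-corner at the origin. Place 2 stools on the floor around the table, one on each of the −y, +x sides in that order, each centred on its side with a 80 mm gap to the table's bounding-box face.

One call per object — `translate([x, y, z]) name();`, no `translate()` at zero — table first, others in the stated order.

table();
translate([610, -378, 0]) stool();
translate([1597, 208, 0]) stool();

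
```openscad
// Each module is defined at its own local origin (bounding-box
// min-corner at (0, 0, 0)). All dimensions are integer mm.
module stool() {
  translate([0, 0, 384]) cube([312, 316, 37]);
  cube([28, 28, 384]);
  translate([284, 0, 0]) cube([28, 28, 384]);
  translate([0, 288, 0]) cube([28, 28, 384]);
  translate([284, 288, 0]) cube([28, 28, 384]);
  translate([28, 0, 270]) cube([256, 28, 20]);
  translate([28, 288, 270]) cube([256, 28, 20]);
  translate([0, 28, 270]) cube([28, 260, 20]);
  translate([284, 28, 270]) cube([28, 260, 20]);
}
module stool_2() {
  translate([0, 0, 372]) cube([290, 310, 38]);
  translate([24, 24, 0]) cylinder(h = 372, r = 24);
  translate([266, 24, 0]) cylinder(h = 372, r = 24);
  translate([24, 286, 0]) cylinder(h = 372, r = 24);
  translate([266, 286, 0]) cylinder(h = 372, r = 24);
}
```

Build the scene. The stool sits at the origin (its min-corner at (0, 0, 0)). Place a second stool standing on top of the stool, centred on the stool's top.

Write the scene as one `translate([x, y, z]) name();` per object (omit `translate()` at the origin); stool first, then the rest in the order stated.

stool();
translate([11, 3, 421]) stool_2();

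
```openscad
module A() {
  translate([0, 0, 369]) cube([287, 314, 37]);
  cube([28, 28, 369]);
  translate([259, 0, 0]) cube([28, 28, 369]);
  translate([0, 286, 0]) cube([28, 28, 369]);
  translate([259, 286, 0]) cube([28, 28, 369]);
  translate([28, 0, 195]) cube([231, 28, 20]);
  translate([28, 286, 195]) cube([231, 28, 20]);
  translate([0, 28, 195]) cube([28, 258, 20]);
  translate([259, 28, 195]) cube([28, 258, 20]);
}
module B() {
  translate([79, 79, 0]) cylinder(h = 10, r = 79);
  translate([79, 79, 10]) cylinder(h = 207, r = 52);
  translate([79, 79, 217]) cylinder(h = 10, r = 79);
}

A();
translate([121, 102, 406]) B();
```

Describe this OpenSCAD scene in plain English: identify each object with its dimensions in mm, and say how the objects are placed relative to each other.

A is a four-legged stool. The seat is a 287×314×37 mm slab whose top surface is at z = 406 mm; four square legs, each 28×28 mm in cross-section, run from the floor (z = 0) to the underside of the seat, each flush with a corner of the seat. Four stretchers, 28 mm wide and 20 mm tall, connect adjacent legs with their undersides at z = 195 mm, each running between the inner faces of the legs it joins and aligned with the legs' outer faces on the other axis.

B is a spool: two coaxial disc flanges of radius 79 mm and thickness 10 mm, joined by a core cylinder of radius 52 mm and height 207 mm. The lower flange rests on z = 0 and the three cylinders share a vertical axis.

The spool is on top of the stool.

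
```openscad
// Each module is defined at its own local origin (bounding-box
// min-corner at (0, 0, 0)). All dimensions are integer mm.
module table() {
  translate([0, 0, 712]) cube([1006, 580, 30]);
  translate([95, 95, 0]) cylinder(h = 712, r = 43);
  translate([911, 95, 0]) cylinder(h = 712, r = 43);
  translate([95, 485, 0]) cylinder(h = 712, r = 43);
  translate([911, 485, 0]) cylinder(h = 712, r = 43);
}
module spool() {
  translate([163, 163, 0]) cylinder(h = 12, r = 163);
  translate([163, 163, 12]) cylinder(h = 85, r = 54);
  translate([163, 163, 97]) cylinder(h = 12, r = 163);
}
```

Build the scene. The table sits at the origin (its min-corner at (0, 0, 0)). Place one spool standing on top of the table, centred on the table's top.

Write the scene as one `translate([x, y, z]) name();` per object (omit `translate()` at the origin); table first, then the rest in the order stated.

table();
translate([340, 127, 742]) spool();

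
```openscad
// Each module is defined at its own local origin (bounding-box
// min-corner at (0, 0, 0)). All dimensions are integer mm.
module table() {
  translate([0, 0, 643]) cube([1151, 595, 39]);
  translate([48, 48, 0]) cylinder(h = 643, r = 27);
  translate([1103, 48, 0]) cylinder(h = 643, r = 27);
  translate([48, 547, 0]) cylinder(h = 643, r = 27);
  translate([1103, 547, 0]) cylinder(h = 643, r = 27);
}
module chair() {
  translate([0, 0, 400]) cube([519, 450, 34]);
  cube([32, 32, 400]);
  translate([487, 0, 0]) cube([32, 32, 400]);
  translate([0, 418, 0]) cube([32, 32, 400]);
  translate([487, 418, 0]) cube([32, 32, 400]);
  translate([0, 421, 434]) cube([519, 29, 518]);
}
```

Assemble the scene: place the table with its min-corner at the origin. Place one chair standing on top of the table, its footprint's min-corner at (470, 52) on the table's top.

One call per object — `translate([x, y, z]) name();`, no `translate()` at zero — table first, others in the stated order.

table();
translate([470, 52, 682]) chair();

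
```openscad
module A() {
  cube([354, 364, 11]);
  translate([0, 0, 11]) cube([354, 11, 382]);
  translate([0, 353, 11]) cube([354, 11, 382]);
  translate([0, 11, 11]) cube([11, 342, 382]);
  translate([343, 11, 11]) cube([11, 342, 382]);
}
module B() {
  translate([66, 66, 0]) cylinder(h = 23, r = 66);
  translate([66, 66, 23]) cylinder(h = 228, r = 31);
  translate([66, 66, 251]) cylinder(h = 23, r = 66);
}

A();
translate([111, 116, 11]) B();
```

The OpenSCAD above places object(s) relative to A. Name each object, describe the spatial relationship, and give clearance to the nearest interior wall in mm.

A is an open box. B is a spool. The spool sits inside the open box, centred. The clearance to the nearest interior wall is 100 mm.

Clearances: x = 100, y = 105; minimum 100 mm.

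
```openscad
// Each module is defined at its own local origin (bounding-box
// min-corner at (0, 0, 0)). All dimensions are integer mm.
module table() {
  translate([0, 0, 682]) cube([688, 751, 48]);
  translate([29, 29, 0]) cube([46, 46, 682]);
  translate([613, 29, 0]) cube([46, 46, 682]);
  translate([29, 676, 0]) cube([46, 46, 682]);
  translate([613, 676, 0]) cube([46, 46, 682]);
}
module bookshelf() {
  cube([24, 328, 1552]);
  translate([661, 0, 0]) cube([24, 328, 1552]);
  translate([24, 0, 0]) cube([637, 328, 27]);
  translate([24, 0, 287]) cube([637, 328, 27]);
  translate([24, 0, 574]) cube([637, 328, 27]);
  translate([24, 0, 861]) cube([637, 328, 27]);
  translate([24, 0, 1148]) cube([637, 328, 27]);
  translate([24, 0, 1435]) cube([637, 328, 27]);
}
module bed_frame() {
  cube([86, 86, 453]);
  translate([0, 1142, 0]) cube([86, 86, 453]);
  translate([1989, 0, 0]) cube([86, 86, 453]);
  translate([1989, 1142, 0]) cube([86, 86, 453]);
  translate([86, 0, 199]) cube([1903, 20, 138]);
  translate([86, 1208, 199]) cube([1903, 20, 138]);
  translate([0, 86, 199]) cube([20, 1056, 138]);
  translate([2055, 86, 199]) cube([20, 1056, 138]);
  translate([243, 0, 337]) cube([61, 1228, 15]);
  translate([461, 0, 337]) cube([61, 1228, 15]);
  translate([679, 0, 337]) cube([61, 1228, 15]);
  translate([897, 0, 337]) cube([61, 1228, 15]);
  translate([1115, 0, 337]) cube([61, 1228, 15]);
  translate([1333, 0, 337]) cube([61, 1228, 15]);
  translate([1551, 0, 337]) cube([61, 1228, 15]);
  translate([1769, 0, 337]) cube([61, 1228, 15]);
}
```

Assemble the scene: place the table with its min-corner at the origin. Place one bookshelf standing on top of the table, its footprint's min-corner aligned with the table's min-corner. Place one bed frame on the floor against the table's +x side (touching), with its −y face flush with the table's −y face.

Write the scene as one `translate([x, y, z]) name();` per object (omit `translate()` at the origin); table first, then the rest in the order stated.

table();
translate([0, 0, 730]) bookshelf();
translate([688, 0, 0]) bed_frame();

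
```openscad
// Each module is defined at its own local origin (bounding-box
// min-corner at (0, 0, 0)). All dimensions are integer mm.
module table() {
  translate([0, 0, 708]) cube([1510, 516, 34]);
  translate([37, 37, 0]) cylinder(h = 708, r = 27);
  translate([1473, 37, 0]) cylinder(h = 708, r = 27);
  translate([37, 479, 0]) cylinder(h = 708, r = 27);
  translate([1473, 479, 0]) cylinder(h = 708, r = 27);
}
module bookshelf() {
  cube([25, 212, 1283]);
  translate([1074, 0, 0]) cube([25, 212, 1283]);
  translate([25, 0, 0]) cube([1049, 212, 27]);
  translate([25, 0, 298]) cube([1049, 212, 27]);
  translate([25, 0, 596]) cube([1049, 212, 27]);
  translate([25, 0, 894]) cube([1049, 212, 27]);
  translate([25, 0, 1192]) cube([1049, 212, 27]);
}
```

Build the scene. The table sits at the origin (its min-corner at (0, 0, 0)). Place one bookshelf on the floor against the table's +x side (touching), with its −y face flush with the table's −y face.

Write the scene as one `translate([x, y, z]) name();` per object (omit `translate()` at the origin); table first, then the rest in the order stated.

table();
translate([1510, 0, 0]) bookshelf();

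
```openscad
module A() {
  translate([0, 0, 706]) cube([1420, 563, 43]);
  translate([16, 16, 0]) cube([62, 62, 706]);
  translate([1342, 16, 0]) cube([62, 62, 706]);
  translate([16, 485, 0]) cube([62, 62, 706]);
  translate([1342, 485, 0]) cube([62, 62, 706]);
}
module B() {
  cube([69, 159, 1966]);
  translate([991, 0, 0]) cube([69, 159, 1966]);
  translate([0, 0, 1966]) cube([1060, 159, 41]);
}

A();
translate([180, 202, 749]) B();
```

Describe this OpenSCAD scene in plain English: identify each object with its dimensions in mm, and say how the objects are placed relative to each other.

A is a table with a 1420×563 mm rectangular top, 43 mm thick, top surface at z = 749 mm, supported by four 62×62 mm square legs, each inset 16 mm from the nearest pair of top edges, running from the floor.

B is a rectangular door frame: two vertical jambs of 69×159 mm section, 1966 mm tall, with a clear opening 922 mm wide between their inner faces. A header 41 mm tall and 159 mm deep lies on top of the jambs and spans the full outside width.

The door frame is on top of the table, centred.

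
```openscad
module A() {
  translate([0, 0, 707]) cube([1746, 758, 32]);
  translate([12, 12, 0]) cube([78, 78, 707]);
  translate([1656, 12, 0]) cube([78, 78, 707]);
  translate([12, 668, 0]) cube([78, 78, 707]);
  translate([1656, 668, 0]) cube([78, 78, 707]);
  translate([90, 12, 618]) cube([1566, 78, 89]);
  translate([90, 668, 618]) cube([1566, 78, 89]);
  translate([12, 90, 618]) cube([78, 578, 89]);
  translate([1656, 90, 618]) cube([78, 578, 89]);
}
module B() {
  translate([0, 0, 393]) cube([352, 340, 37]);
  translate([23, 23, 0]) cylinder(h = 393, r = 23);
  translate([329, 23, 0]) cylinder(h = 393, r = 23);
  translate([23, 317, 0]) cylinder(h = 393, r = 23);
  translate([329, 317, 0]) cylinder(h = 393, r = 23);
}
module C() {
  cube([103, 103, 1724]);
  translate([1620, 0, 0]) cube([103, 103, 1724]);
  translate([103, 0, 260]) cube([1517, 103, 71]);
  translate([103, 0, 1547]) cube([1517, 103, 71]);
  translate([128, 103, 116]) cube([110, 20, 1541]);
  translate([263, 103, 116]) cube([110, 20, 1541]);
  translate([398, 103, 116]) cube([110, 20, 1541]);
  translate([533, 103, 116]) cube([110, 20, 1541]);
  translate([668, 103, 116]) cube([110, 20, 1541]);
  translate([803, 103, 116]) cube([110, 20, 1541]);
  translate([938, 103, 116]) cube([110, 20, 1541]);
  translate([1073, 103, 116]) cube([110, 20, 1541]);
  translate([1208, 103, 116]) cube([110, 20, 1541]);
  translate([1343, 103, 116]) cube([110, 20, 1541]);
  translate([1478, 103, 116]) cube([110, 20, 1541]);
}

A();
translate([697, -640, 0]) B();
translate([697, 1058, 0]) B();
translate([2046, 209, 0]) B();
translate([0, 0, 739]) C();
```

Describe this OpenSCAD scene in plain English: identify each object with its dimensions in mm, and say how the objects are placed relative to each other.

A is a table: top 1746 mm (x) × 758 mm (y), 32 mm thick, upper face at z = 739 mm, on four 78×78 mm square legs, each inset 12 mm from the nearest pair of top edges, running from z = 0 to the bottom of the top. Four apron rails, 78 mm thick and 89 mm tall, run between adjacent legs with their top edges flush with the underside of the top and their outer faces flush with the legs' outer faces.

B is a four-legged stool. The seat is a 352×340×37 mm slab whose top surface is at z = 430 mm; four round legs, each 46 mm in diameter, run from the floor (z = 0) to the underside of the seat, each leg's axis is inset half a diameter from the nearest pair of seat edges (so the leg's bounding box is flush with the corner).

C is a fence section. Two 103×103 mm posts, 1724 mm tall, stand on the floor with a clear span of 1517 mm between their inner faces. Two horizontal rails of 103×71 mm section span the gap between the posts with their undersides at z = 260 mm and z = 1547 mm, flush with the posts' −y face. 11 pickets, each 110 mm wide, 20 mm thick and 1541 mm tall, are fixed to the +y face of the rails with their bottoms at z = 116 mm, evenly spaced across the span with equal gaps (rounded down to the nearest mm) at the −x end and between each pair — any rounding remainder accumulates at the +x end.

Three stools sit around the table at the −y, +y, +x sides. The fence section is on top of the table.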